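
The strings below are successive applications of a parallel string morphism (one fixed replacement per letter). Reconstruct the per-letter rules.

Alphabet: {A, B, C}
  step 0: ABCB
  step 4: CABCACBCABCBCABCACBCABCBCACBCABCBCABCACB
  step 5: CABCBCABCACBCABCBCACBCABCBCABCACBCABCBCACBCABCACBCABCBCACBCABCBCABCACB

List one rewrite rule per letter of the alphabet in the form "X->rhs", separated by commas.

  step 4 ⇒ step 5: CABCACBCABCBCABCACBCABCBCACBCABCBCABCACB ⇒ CA·B·CB·CA·B·CA·CB·CA·B·CB·CA·CB·CA·B·CB·CA·B·CA·CB·CA·B·CB·CA·CB·CA·B·CA·CB·CA·B·CB·CA·CB·CA·B·CB·CA·B·CA·CB
    A ↦ B
    B ↦ CB
    C ↦ CA

A->B, B->CB, C->CA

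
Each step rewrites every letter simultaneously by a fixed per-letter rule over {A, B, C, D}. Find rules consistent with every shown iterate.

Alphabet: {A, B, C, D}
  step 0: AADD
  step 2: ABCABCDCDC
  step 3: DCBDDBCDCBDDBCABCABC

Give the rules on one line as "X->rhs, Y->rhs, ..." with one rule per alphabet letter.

  step 2 ⇒ step 3: ABCABCDCDC ⇒ DC·BDD·BC·DC·BDD·BC·A·BC·A·BC
    A ↦ DC
    B ↦ BDD
    C ↦ BC
    D ↦ A

A->DC, B->BDD, C->BC, D->A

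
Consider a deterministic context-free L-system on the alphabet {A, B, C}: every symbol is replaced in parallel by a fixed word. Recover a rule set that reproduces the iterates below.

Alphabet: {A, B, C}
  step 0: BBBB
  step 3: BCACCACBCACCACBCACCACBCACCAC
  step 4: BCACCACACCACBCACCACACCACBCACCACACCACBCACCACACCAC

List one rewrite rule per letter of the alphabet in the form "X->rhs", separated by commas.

A->C, B->BC, C->AC

  step 3 ⇒ step 4: BCACCACBCACCACBCACCACBCACCAC ⇒ BC·AC·C·AC·AC·C·AC·BC·AC·C·AC·AC·C·AC·BC·AC·C·AC·AC·C·AC·BC·AC·C·AC·AC·C·AC
    A ↦ C
    B ↦ BC
    C ↦ AC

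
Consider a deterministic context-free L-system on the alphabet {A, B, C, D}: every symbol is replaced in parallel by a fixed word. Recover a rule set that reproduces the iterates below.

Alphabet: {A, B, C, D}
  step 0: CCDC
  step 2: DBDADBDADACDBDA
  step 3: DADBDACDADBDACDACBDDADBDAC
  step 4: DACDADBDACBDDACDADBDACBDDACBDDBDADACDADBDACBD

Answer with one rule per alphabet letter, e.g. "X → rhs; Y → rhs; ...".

A->C, B->DB, C->BD, D->DA

  step 3 ⇒ step 4: DADBDACDADBDACDACBDDADBDAC ⇒ DA·C·DA·DB·DA·C·BD·DA·C·DA·DB·DA·C·BD·DA·C·BD·DB·DA·DA·C·DA·DB·DA·C·BD
    A ↦ C
    B ↦ DB
    C ↦ BD
    D ↦ DA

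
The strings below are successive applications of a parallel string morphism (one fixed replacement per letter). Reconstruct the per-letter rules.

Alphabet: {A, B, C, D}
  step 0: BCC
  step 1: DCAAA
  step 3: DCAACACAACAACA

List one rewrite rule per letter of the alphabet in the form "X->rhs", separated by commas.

A->AC, B->DCA, C->A, D->B

  step 0 ⇒ step 1: BCC ⇒ DCA·A·A
    B ↦ DCA
    C ↦ A
    A ↦ AC  (constrained at step 1)
    D ↦ B  (constrained at step 1)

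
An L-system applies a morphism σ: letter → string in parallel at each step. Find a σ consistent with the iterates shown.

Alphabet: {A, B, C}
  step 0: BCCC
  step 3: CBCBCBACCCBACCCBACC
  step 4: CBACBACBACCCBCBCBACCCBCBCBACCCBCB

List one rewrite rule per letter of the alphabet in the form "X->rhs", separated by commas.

  step 3 ⇒ step 4: CBCBCBACCCBACCCBACC ⇒ CB·A·CB·A·CB·A·CC·CB·CB·CB·A·CC·CB·CB·CB·A·CC·CB·CB
    A ↦ CC
    B ↦ A
    C ↦ CB

A->CC, B->A, C->CB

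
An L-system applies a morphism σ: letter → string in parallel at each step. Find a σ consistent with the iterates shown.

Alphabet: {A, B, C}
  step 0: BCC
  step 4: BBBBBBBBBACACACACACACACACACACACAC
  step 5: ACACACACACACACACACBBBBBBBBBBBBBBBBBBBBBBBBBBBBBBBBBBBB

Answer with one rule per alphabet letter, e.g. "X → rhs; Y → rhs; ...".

A->B, B->AC, C->BB

  step 4 ⇒ step 5: BBBBBBBBBACACACACACACACACACACACAC ⇒ AC·AC·AC·AC·AC·AC·AC·AC·AC·B·BB·B·BB·B·BB·B·BB·B·BB·B·BB·B·BB·B·BB·B·BB·B·BB·B·BB·B·BB
    A ↦ B
    B ↦ AC
    C ↦ BB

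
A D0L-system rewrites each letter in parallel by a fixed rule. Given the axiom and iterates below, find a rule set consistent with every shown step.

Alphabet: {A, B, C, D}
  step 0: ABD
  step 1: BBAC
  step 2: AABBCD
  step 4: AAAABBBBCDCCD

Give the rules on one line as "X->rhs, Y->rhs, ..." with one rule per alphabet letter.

A->BB, B->A, C->CD, D->C

  step 1 ⇒ step 2: BBAC ⇒ A·A·BB·CD
    A ↦ BB
    B ↦ A
    C ↦ CD
  step 0 ⇒ step 1: ABD ⇒ BB·A·C
    D ↦ C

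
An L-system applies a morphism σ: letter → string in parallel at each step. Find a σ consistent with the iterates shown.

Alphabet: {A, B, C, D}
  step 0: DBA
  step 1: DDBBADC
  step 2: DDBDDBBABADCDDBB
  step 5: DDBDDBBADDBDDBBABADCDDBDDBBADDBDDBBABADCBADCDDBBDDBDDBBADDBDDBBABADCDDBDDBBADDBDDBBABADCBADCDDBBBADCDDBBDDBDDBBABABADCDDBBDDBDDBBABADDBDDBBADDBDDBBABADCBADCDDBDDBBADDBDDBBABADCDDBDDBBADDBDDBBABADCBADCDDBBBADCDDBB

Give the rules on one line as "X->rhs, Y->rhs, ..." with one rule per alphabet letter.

A->DC, B->BA, C->B, D->DDB

  step 1 ⇒ step 2: DDBBADC ⇒ DDB·DDB·BA·BA·DC·DDB·B
    A ↦ DC
    B ↦ BA
    C ↦ B
    D ↦ DDB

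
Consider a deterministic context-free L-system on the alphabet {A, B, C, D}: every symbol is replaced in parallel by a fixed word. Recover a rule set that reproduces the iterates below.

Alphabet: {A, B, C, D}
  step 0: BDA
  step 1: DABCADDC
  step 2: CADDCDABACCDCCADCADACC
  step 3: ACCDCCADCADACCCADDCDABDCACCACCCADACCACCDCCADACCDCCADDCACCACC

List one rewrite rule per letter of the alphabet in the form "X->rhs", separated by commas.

A->DC, B->DAB, C->ACC, D->CAD

  step 2 ⇒ step 3: CADDCDABACCDCCADCADACC ⇒ ACC·DC·CAD·CAD·ACC·CAD·DC·DAB·DC·ACC·ACC·CAD·ACC·ACC·DC·CAD·ACC·DC·CAD·DC·ACC·ACC
    A ↦ DC
    B ↦ DAB
    C ↦ ACC
    D ↦ CAD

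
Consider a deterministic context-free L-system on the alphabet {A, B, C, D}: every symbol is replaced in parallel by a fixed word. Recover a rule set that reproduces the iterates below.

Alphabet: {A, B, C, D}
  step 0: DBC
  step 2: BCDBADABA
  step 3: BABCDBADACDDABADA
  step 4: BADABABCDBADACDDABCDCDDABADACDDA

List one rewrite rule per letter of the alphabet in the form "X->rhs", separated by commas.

  step 3 ⇒ step 4: BABCDBADACDDABADA ⇒ BA·DA·BA·B·CD·BA·DA·CD·DA·B·CD·CD·DA·BA·DA·CD·DA
    A ↦ DA
    B ↦ BA
    C ↦ B
    D ↦ CD

A->DA, B->BA, C->B, D->CD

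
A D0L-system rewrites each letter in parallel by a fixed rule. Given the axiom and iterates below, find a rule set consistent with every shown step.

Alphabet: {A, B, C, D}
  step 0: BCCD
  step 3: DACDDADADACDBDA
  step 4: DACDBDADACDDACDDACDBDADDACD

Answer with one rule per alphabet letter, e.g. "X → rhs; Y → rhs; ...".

  step 3 ⇒ step 4: DACDDADADACDBDA ⇒ DA·CD·B·DA·DA·CD·DA·CD·DA·CD·B·DA·D·DA·CD
    A ↦ CD
    B ↦ D
    C ↦ B
    D ↦ DA

A->CD, B->D, C->B, D->DA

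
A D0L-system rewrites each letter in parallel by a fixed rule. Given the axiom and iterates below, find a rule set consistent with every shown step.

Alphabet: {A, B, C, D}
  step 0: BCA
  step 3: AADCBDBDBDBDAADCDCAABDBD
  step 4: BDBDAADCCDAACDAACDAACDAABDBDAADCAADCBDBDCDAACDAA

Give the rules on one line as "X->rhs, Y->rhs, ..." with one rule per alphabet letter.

A->BD, B->CD, C->DC, D->AA

  step 3 ⇒ step 4: AADCBDBDBDBDAADCDCAABDBD ⇒ BD·BD·AA·DC·CD·AA·CD·AA·CD·AA·CD·AA·BD·BD·AA·DC·AA·DC·BD·BD·CD·AA·CD·AA
    A ↦ BD
    B ↦ CD
    C ↦ DC
    D ↦ AA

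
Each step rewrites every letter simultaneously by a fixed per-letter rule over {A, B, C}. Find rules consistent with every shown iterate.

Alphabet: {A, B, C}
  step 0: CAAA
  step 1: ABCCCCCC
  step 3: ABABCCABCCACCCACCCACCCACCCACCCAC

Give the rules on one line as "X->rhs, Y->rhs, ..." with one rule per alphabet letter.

  step 0 ⇒ step 1: CAAA ⇒ AB·CC·CC·CC
    A ↦ CC
    C ↦ AB
    B ↦ AC  (constrained at step 1)

A->CC, B->AC, C->AB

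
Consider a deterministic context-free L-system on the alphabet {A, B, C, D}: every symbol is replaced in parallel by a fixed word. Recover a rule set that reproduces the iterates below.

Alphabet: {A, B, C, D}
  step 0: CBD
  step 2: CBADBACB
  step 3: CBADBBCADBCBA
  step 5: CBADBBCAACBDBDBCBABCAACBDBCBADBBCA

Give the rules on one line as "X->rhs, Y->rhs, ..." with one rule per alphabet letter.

  step 2 ⇒ step 3: CBADBACB ⇒ CB·A·DB·BC·A·DB·CB·A
    A ↦ DB
    B ↦ A
    C ↦ CB
    D ↦ BC

A->DB, B->A, C->CB, D->BC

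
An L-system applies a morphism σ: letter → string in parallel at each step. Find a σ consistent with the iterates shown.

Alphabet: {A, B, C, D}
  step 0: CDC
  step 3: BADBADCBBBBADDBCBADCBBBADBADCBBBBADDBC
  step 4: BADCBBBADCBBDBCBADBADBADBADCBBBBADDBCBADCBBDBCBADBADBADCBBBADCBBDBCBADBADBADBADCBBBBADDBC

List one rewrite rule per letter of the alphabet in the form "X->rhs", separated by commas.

  step 3 ⇒ step 4: BADBADCBBBBADDBCBADCBBBADBADCBBBBADDBC ⇒ BAD·CB·B·BAD·CB·B·DBC·BAD·BAD·BAD·BAD·CB·B·B·BAD·DBC·BAD·CB·B·DBC·BAD·BAD·BAD·CB·B·BAD·CB·B·DBC·BAD·BAD·BAD·BAD·CB·B·B·BAD·DBC
    A ↦ CB
    B ↦ BAD
    C ↦ DBC
    D ↦ B

A->CB, B->BAD, C->DBC, D->B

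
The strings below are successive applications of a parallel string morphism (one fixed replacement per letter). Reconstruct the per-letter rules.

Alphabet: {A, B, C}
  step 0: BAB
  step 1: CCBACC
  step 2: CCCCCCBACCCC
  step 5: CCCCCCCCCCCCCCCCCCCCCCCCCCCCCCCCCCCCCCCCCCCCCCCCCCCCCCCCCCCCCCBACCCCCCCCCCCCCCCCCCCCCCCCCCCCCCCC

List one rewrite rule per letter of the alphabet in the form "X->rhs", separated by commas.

  step 1 ⇒ step 2: CCBACC ⇒ CC·CC·CC·BA·CC·CC
    A ↦ BA
    B ↦ CC
    C ↦ CC

A->BA, B->CC, C->CC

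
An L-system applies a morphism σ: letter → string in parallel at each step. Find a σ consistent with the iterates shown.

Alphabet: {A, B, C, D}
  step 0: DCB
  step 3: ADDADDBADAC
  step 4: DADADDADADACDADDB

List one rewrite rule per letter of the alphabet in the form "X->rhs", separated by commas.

  step 3 ⇒ step 4: ADDADDBADAC ⇒ D·AD·AD·D·AD·AD·AC·D·AD·D·B
    A ↦ D
    B ↦ AC
    C ↦ B
    D ↦ AD

A->D, B->AC, C->B, D->AD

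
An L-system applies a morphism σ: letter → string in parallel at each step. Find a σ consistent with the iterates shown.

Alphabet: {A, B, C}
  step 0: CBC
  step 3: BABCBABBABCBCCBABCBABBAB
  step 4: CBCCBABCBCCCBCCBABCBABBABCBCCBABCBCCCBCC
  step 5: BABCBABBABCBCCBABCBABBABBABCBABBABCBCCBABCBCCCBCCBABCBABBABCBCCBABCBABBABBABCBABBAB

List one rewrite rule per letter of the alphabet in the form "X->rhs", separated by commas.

  step 4 ⇒ step 5: CBCCBABCBCCCBCCBABCBABBABCBCCBABCBCCCBCC ⇒ BAB·C·BAB·BAB·C·BC·C·BAB·C·BAB·BAB·BAB·C·BAB·BAB·C·BC·C·BAB·C·BC·C·C·BC·C·BAB·C·BAB·BAB·C·BC·C·BAB·C·BAB·BAB·BAB·C·BAB·BAB
    A ↦ BC
    B ↦ C
    C ↦ BAB

A->BC, B->C, C->BAB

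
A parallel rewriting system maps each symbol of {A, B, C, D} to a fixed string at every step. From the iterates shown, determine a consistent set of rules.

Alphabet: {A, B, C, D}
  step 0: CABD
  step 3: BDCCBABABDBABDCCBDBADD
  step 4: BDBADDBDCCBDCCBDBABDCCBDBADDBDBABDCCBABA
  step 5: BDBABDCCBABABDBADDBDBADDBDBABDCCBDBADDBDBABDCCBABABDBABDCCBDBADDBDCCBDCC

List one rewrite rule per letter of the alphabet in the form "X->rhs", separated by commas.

  step 4 ⇒ step 5: BDBADDBDCCBDCCBDBABDCCBDBADDBDBABDCCBABA ⇒ BD·BA·BD·CC·BA·BA·BD·BA·D·D·BD·BA·D·D·BD·BA·BD·CC·BD·BA·D·D·BD·BA·BD·CC·BA·BA·BD·BA·BD·CC·BD·BA·D·D·BD·CC·BD·CC
    A ↦ CC
    B ↦ BD
    C ↦ D
    D ↦ BA

A->CC, B->BD, C->D, D->BA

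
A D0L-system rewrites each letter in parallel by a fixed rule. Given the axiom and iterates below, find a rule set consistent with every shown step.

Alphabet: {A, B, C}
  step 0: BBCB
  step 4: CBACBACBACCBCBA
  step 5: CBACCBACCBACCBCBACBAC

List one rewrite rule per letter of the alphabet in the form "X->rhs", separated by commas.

A->C, B->A, C->CB

  step 4 ⇒ step 5: CBACBACBACCBCBA ⇒ CB·A·C·CB·A·C·CB·A·C·CB·CB·A·CB·A·C
    A ↦ C
    B ↦ A
    C ↦ CB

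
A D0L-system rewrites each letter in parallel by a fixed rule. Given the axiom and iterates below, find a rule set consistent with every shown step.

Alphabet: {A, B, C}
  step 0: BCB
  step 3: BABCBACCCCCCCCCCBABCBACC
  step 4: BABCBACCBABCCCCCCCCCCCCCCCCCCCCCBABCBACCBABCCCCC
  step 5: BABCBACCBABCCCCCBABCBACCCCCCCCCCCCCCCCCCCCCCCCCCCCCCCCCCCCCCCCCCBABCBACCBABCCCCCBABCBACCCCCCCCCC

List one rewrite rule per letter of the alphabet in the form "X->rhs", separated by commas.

A->BC, B->BA, C->CC

  step 4 ⇒ step 5: BABCBACCBABCCCCCCCCCCCCCCCCCCCCCBABCBACCBABCCCCC ⇒ BA·BC·BA·CC·BA·BC·CC·CC·BA·BC·BA·CC·CC·CC·CC·CC·CC·CC·CC·CC·CC·CC·CC·CC·CC·CC·CC·CC·CC·CC·CC·CC·BA·BC·BA·CC·BA·BC·CC·CC·BA·BC·BA·CC·CC·CC·CC·CC
    A ↦ BC
    B ↦ BA
    C ↦ CC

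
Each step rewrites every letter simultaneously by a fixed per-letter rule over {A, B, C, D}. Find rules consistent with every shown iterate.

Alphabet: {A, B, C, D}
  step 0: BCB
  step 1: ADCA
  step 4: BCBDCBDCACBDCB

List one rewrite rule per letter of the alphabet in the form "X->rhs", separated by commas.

  step 0 ⇒ step 1: BCB ⇒ A·DC·A
    B ↦ A
    C ↦ DC
    A ↦ B  (constrained at step 1)
    D ↦ CB  (constrained at step 1)

A->B, B->A, C->DC, D->CB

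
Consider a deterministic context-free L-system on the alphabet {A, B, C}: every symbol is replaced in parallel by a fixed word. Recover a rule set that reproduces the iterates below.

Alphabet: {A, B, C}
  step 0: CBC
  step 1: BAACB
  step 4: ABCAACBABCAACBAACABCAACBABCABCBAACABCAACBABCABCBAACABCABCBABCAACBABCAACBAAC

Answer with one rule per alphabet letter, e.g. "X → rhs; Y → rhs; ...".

  step 0 ⇒ step 1: CBC ⇒ B·AAC·B
    B ↦ AAC
    C ↦ B
    A ↦ ABC  (constrained at step 1)

A->ABC, B->AAC, C->B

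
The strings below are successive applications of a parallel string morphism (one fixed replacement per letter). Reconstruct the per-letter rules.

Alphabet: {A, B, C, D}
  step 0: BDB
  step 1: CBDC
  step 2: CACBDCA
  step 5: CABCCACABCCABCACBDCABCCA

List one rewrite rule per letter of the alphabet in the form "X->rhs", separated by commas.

  step 1 ⇒ step 2: CBDC ⇒ CA·C·BD·CA
    B ↦ C
    C ↦ CA
    D ↦ BD
    A ↦ B  (constrained at step 2)

A->B, B->C, C->CA, D->BD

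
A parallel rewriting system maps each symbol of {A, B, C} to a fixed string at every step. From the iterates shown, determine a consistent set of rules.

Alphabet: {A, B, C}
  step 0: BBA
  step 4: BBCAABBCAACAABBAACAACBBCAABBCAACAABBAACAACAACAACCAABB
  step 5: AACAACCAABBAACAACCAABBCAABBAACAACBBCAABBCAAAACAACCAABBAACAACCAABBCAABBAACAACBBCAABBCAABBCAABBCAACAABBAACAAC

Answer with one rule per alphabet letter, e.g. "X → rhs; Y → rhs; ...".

  step 4 ⇒ step 5: BBCAABBCAACAABBAACAACBBCAABBCAACAABBAACAACAACAACCAABB ⇒ AAC·AAC·CAA·B·B·AAC·AAC·CAA·B·B·CAA·B·B·AAC·AAC·B·B·CAA·B·B·CAA·AAC·AAC·CAA·B·B·AAC·AAC·CAA·B·B·CAA·B·B·AAC·AAC·B·B·CAA·B·B·CAA·B·B·CAA·B·B·CAA·CAA·B·B·AAC·AAC
    A ↦ B
    B ↦ AAC
    C ↦ CAA

A->B, B->AAC, C->CAA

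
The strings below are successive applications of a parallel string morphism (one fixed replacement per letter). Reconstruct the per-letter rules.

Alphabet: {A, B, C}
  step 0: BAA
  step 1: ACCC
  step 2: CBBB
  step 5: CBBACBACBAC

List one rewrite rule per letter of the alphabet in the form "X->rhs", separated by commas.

  step 1 ⇒ step 2: ACCC ⇒ C·B·B·B
    A ↦ C
    C ↦ B
  step 0 ⇒ step 1: BAA ⇒ AC·C·C
    B ↦ AC

A->C, B->AC, C->B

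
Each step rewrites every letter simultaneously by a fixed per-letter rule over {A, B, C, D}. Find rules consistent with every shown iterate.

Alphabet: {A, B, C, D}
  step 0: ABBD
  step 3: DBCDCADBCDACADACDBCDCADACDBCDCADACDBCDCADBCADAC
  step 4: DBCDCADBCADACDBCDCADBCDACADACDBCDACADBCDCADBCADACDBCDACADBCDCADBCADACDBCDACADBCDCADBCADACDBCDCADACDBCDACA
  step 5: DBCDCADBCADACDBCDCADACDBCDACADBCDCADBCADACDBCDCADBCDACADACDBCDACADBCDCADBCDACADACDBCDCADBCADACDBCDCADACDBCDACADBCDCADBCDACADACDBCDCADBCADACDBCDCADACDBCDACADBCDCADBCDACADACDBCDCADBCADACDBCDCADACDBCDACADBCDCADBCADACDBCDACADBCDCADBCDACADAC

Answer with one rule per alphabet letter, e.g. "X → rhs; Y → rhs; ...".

A->DAC, B->DC, C->A, D->DBC

  step 4 ⇒ step 5: DBCDCADBCADACDBCDCADBCDACADACDBCDACADBCDCADBCADACDBCDACADBCDCADBCADACDBCDACADBCDCADBCADACDBCDCADACDBCDACA ⇒ DBC·DC·A·DBC·A·DAC·DBC·DC·A·DAC·DBC·DAC·A·DBC·DC·A·DBC·A·DAC·DBC·DC·A·DBC·DAC·A·DAC·DBC·DAC·A·DBC·DC·A·DBC·DAC·A·DAC·DBC·DC·A·DBC·A·DAC·DBC·DC·A·DAC·DBC·DAC·A·DBC·DC·A·DBC·DAC·A·DAC·DBC·DC·A·DBC·A·DAC·DBC·DC·A·DAC·DBC·DAC·A·DBC·DC·A·DBC·DAC·A·DAC·DBC·DC·A·DBC·A·DAC·DBC·DC·A·DAC·DBC·DAC·A·DBC·DC·A·DBC·A·DAC·DBC·DAC·A·DBC·DC·A·DBC·DAC·A·DAC
    A ↦ DAC
    B ↦ DC
    C ↦ A
    D ↦ DBC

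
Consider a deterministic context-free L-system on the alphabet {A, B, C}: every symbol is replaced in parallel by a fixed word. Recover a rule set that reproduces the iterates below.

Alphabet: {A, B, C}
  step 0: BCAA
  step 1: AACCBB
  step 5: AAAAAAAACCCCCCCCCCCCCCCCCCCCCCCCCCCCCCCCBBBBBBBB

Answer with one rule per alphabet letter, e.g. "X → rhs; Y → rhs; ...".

A->B, B->AA, C->CC

  step 0 ⇒ step 1: BCAA ⇒ AA·CC·B·B
    A ↦ B
    B ↦ AA
    C ↦ CC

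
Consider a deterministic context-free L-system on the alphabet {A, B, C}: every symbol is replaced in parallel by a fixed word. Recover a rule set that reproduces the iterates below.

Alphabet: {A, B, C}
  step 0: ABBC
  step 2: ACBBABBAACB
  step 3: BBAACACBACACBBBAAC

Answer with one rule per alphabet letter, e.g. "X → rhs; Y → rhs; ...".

  step 2 ⇒ step 3: ACBBABBAACB ⇒ B·BA·AC·AC·B·AC·AC·B·B·BA·AC
    A ↦ B
    B ↦ AC
    C ↦ BA

A->B, B->AC, C->BA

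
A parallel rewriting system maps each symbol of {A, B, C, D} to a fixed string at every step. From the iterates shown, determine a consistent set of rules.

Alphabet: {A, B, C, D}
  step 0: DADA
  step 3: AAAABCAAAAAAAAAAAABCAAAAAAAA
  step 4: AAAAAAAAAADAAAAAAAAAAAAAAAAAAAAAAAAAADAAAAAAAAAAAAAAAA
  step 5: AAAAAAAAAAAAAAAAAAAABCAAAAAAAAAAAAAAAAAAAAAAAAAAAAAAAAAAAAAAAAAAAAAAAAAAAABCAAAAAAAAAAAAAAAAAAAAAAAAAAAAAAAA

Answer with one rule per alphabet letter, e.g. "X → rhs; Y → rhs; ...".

  step 4 ⇒ step 5: AAAAAAAAAADAAAAAAAAAAAAAAAAAAAAAAAAAADAAAAAAAAAAAAAAAA ⇒ AA·AA·AA·AA·AA·AA·AA·AA·AA·AA·BC·AA·AA·AA·AA·AA·AA·AA·AA·AA·AA·AA·AA·AA·AA·AA·AA·AA·AA·AA·AA·AA·AA·AA·AA·AA·AA·BC·AA·AA·AA·AA·AA·AA·AA·AA·AA·AA·AA·AA·AA·AA·AA·AA
    A ↦ AA
    D ↦ BC
  step 3 ⇒ step 4: AAAABCAAAAAAAAAAAABCAAAAAAAA ⇒ AA·AA·AA·AA·AA·D·AA·AA·AA·AA·AA·AA·AA·AA·AA·AA·AA·AA·AA·D·AA·AA·AA·AA·AA·AA·AA·AA
    B ↦ AA
  step 3 ⇒ step 4: AAAABCAAAAAAAAAAAABCAAAAAAAA ⇒ AA·AA·AA·AA·AA·D·AA·AA·AA·AA·AA·AA·AA·AA·AA·AA·AA·AA·AA·D·AA·AA·AA·AA·AA·AA·AA·AA
    C ↦ D

A->AA, B->AA, C->D, D->BC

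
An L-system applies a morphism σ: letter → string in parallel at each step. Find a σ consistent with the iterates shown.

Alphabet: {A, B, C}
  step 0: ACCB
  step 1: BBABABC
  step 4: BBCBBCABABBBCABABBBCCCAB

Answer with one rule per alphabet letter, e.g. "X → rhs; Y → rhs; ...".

  step 0 ⇒ step 1: ACCB ⇒ BB·AB·AB·C
    A ↦ BB
    B ↦ C
    C ↦ AB

A->BB, B->C, C->AB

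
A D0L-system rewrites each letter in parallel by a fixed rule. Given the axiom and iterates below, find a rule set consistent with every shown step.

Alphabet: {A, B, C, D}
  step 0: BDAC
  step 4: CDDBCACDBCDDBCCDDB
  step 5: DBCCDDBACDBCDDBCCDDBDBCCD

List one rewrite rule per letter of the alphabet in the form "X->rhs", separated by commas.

A->AC, B->D, C->DB, D->C

  step 4 ⇒ step 5: CDDBCACDBCDDBCCDDB ⇒ DB·C·C·D·DB·AC·DB·C·D·DB·C·C·D·DB·DB·C·C·D
    A ↦ AC
    B ↦ D
    C ↦ DB
    D ↦ C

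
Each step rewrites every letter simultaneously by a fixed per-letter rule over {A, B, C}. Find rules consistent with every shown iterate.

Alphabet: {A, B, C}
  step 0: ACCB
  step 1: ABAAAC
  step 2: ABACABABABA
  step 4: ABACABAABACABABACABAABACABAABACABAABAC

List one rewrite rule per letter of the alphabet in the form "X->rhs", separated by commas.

A->AB, B->AC, C->A

  step 1 ⇒ step 2: ABAAAC ⇒ AB·AC·AB·AB·AB·A
    A ↦ AB
    B ↦ AC
    C ↦ A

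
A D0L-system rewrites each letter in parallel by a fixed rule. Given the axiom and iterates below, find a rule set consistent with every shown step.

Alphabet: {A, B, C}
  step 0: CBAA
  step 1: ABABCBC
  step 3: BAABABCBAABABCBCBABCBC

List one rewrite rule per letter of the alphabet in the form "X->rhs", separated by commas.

  step 0 ⇒ step 1: CBAA ⇒ A·BA·BC·BC
    A ↦ BC
    B ↦ BA
    C ↦ A

A->BC, B->BA, C->A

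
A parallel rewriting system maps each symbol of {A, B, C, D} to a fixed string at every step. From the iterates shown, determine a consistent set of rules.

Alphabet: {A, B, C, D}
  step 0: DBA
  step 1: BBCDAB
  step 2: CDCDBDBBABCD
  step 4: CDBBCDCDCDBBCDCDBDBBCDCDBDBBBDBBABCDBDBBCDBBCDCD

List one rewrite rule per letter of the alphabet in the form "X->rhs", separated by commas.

  step 1 ⇒ step 2: BBCDAB ⇒ CD·CD·BD·BB·AB·CD
    A ↦ AB
    B ↦ CD
    C ↦ BD
    D ↦ BB

A->AB, B->CD, C->BD, D->BB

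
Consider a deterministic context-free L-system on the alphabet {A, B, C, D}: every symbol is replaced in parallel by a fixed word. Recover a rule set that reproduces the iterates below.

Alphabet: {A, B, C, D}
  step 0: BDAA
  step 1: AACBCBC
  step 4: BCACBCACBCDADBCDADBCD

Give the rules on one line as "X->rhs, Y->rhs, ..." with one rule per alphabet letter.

A->BC, B->A, C->D, D->AC

  step 0 ⇒ step 1: BDAA ⇒ A·AC·BC·BC
    A ↦ BC
    B ↦ A
    D ↦ AC
    C ↦ D  (constrained at step 1)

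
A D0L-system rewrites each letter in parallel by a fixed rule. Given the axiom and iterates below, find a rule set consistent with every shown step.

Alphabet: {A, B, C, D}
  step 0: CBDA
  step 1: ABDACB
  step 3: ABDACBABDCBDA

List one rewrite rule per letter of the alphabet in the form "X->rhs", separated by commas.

  step 0 ⇒ step 1: CBDA ⇒ AB·D·A·CB
    A ↦ CB
    B ↦ D
    C ↦ AB
    D ↦ A

A->CB, B->D, C->AB, D->A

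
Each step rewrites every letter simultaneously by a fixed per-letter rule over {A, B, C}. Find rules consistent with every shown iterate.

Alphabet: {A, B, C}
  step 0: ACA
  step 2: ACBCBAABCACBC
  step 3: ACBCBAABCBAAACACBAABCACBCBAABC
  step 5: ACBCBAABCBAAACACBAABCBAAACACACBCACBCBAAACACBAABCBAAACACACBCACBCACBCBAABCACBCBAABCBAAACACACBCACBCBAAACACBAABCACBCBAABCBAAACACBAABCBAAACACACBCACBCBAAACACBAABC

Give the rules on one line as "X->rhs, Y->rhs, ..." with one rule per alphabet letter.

A->AC, B->BAA, C->BC

  step 2 ⇒ step 3: ACBCBAABCACBC ⇒ AC·BC·BAA·BC·BAA·AC·AC·BAA·BC·AC·BC·BAA·BC
    A ↦ AC
    B ↦ BAA
    C ↦ BC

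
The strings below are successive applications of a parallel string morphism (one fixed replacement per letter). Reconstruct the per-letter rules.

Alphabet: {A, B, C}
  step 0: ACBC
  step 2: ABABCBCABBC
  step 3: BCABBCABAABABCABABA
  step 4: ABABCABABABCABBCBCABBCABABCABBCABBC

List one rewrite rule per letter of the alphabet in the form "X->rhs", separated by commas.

  step 3 ⇒ step 4: BCABBCABAABABCABABA ⇒ AB·A·BC·AB·AB·A·BC·AB·BC·BC·AB·BC·AB·A·BC·AB·BC·AB·BC
    A ↦ BC
    B ↦ AB
    C ↦ A

A->BC, B->AB, C->A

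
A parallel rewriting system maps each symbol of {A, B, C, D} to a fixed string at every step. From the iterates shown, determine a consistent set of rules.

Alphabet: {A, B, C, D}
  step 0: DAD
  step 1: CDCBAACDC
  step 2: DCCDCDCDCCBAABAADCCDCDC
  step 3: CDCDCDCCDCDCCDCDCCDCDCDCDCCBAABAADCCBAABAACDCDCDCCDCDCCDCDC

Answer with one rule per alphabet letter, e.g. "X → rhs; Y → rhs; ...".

A->BAA, B->DCC, C->DC, D->CDC

  step 2 ⇒ step 3: DCCDCDCDCCBAABAADCCDCDC ⇒ CDC·DC·DC·CDC·DC·CDC·DC·CDC·DC·DC·DCC·BAA·BAA·DCC·BAA·BAA·CDC·DC·DC·CDC·DC·CDC·DC
    A ↦ BAA
    B ↦ DCC
    C ↦ DC
    D ↦ CDC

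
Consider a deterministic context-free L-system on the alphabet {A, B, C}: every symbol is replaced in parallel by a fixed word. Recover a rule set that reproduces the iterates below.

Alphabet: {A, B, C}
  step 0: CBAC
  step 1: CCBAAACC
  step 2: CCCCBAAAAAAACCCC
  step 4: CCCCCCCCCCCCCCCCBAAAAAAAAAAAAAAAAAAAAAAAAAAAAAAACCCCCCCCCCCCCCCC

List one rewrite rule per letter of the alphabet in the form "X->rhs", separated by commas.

A->AA, B->BA, C->CC

  step 1 ⇒ step 2: CCBAAACC ⇒ CC·CC·BA·AA·AA·AA·CC·CC
    A ↦ AA
    B ↦ BA
    C ↦ CC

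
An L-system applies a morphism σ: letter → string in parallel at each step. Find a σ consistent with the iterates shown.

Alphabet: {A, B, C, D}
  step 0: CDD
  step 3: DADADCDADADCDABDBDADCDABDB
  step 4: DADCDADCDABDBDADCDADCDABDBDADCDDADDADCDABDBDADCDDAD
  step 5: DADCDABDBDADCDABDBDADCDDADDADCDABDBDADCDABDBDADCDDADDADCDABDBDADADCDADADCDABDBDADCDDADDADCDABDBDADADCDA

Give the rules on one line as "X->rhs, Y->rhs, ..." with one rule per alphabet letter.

A->DC, B->D, C->BDB, D->DA

  step 4 ⇒ step 5: DADCDADCDABDBDADCDADCDABDBDADCDDADDADCDABDBDADCDDAD ⇒ DA·DC·DA·BDB·DA·DC·DA·BDB·DA·DC·D·DA·D·DA·DC·DA·BDB·DA·DC·DA·BDB·DA·DC·D·DA·D·DA·DC·DA·BDB·DA·DA·DC·DA·DA·DC·DA·BDB·DA·DC·D·DA·D·DA·DC·DA·BDB·DA·DA·DC·DA
    A ↦ DC
    B ↦ D
    C ↦ BDB
    D ↦ DA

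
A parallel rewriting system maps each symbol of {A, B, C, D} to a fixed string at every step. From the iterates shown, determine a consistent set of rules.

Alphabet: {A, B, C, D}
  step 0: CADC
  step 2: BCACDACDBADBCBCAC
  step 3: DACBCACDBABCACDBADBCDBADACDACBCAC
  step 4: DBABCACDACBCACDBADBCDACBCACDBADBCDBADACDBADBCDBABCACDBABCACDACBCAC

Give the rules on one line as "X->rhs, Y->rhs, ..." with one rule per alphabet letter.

  step 3 ⇒ step 4: DACBCACDBABCACDBADBCDBADACDACBCAC ⇒ DBA·BC·AC·D·AC·BC·AC·DBA·D·BC·D·AC·BC·AC·DBA·D·BC·DBA·D·AC·DBA·D·BC·DBA·BC·AC·DBA·BC·AC·D·AC·BC·AC
    A ↦ BC
    B ↦ D
    C ↦ AC
    D ↦ DBA

A->BC, B->D, C->AC, D->DBA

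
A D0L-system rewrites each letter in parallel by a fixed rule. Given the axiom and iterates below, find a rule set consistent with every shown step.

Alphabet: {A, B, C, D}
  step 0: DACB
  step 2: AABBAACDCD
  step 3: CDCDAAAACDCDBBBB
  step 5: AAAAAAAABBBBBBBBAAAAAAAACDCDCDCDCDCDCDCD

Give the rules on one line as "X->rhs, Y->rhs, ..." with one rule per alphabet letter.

  step 2 ⇒ step 3: AABBAACDCD ⇒ CD·CD·AA·AA·CD·CD·B·B·B·B
    A ↦ CD
    B ↦ AA
    C ↦ B
    D ↦ B

A->CD, B->AA, C->B, D->B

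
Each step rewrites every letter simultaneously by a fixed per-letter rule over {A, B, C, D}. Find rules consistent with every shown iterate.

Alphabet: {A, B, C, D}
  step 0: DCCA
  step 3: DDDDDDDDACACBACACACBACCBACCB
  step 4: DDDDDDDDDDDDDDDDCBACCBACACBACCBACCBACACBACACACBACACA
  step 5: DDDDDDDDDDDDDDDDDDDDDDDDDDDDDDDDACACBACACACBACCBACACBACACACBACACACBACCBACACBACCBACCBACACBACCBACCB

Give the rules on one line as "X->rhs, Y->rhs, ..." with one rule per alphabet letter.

A->CB, B->A, C->AC, D->DD

  step 4 ⇒ step 5: DDDDDDDDDDDDDDDDCBACCBACACBACCBACCBACACBACACACBACACA ⇒ DD·DD·DD·DD·DD·DD·DD·DD·DD·DD·DD·DD·DD·DD·DD·DD·AC·A·CB·AC·AC·A·CB·AC·CB·AC·A·CB·AC·AC·A·CB·AC·AC·A·CB·AC·CB·AC·A·CB·AC·CB·AC·CB·AC·A·CB·AC·CB·AC·CB
    A ↦ CB
    B ↦ A
    C ↦ AC
    D ↦ DD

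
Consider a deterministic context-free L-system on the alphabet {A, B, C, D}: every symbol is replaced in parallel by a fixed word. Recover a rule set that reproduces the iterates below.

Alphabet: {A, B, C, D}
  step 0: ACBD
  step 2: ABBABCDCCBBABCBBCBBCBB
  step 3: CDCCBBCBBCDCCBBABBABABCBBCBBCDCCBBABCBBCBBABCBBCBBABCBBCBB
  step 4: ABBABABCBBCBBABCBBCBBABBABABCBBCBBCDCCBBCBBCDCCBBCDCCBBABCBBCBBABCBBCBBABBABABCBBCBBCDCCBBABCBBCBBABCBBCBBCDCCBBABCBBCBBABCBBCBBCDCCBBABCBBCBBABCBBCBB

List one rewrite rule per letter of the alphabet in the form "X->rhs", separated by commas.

A->CDC, B->CBB, C->AB, D->B

  step 3 ⇒ step 4: CDCCBBCBBCDCCBBABBABABCBBCBBCDCCBBABCBBCBBABCBBCBBABCBBCBB ⇒ AB·B·AB·AB·CBB·CBB·AB·CBB·CBB·AB·B·AB·AB·CBB·CBB·CDC·CBB·CBB·CDC·CBB·CDC·CBB·AB·CBB·CBB·AB·CBB·CBB·AB·B·AB·AB·CBB·CBB·CDC·CBB·AB·CBB·CBB·AB·CBB·CBB·CDC·CBB·AB·CBB·CBB·AB·CBB·CBB·CDC·CBB·AB·CBB·CBB·AB·CBB·CBB
    A ↦ CDC
    B ↦ CBB
    C ↦ AB
    D ↦ B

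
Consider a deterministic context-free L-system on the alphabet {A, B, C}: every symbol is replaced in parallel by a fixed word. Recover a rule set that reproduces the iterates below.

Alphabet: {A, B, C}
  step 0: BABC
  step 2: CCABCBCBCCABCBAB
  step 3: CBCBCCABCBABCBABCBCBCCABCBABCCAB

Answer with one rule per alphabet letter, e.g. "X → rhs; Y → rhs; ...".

A->CC, B->AB, C->CB

  step 2 ⇒ step 3: CCABCBCBCCABCBAB ⇒ CB·CB·CC·AB·CB·AB·CB·AB·CB·CB·CC·AB·CB·AB·CC·AB
    A ↦ CC
    B ↦ AB
    C ↦ CB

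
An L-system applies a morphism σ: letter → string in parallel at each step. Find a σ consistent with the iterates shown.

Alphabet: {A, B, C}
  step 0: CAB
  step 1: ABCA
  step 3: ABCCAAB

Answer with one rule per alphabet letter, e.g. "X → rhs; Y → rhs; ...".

A->C, B->A, C->AB

  step 0 ⇒ step 1: CAB ⇒ AB·C·A
    A ↦ C
    B ↦ A
    C ↦ AB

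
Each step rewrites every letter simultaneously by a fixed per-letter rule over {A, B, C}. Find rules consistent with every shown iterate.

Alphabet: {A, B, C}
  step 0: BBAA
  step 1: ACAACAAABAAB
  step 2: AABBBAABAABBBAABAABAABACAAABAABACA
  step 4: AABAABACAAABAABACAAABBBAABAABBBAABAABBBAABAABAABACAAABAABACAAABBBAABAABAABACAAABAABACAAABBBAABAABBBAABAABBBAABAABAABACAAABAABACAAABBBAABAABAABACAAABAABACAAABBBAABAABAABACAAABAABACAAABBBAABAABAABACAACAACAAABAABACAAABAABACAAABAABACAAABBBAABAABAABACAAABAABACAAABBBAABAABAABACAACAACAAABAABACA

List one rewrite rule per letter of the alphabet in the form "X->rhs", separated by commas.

A->AAB, B->ACA, C->BB

  step 1 ⇒ step 2: ACAACAAABAAB ⇒ AAB·BB·AAB·AAB·BB·AAB·AAB·AAB·ACA·AAB·AAB·ACA
    A ↦ AAB
    B ↦ ACA
    C ↦ BB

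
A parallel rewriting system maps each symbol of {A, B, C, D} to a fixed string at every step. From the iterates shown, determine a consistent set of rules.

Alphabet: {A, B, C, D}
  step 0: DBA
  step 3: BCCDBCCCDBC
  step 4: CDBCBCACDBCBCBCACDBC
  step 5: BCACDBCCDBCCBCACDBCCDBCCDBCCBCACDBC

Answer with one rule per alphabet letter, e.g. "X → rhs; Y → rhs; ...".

  step 4 ⇒ step 5: CDBCBCACDBCBCBCACDBC ⇒ BC·A·CD·BC·CD·BC·C·BC·A·CD·BC·CD·BC·CD·BC·C·BC·A·CD·BC
    A ↦ C
    B ↦ CD
    C ↦ BC
    D ↦ A

A->C, B->CD, C->BC, D->A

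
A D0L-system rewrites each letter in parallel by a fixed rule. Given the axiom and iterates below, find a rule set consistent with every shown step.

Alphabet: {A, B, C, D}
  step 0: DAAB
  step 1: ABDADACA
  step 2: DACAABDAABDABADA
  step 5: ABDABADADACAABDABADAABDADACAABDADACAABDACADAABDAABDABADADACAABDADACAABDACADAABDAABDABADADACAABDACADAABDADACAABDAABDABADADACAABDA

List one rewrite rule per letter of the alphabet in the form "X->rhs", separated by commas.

A->DA, B->CA, C->BA, D->AB

  step 1 ⇒ step 2: ABDADACA ⇒ DA·CA·AB·DA·AB·DA·BA·DA
    A ↦ DA
    B ↦ CA
    C ↦ BA
    D ↦ AB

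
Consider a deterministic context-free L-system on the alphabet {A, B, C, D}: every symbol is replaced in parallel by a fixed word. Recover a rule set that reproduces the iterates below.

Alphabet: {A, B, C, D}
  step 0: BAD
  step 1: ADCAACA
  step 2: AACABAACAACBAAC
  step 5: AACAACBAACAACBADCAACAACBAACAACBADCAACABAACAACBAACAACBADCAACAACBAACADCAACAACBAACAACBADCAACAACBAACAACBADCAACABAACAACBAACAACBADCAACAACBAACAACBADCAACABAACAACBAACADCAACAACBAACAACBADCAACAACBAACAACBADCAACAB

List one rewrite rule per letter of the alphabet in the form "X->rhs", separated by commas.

A->AAC, B->ADC, C->B, D->A

  step 1 ⇒ step 2: ADCAACA ⇒ AAC·A·B·AAC·AAC·B·AAC
    A ↦ AAC
    C ↦ B
    D ↦ A
  step 0 ⇒ step 1: BAD ⇒ ADC·AAC·A
    B ↦ ADC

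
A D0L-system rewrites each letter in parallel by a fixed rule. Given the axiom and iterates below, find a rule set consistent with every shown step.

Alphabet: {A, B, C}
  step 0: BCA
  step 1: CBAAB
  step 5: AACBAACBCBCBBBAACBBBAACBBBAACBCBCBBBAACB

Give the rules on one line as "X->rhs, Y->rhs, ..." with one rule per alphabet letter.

A->B, B->CB, C->AA

  step 0 ⇒ step 1: BCA ⇒ CB·AA·B
    A ↦ B
    B ↦ CB
    C ↦ AA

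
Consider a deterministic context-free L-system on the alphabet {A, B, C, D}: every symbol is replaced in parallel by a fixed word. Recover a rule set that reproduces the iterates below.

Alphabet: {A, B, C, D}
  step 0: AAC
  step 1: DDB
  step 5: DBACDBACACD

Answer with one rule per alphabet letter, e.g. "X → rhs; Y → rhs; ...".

  step 0 ⇒ step 1: AAC ⇒ D·D·B
    A ↦ D
    C ↦ B
    B ↦ D  (constrained at step 1)
    D ↦ AC  (constrained at step 1)

A->D, B->D, C->B, D->AC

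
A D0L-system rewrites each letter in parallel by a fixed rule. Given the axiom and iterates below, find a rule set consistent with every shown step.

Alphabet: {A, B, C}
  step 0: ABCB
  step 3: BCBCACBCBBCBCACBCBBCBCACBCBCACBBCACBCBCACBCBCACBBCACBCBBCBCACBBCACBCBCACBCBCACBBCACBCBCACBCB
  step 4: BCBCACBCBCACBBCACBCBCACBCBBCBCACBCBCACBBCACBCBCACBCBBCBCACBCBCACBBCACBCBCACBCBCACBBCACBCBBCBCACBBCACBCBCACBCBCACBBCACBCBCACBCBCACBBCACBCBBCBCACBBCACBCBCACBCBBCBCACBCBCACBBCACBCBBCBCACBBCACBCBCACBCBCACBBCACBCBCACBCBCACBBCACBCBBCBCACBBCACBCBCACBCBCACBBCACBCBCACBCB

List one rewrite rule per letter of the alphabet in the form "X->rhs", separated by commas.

A->BB, B->BCB, C->CAC

  step 3 ⇒ step 4: BCBCACBCBBCBCACBCBBCBCACBCBCACBBCACBCBCACBCBCACBBCACBCBBCBCACBBCACBCBCACBCBCACBBCACBCBCACBCB ⇒ BCB·CAC·BCB·CAC·BB·CAC·BCB·CAC·BCB·BCB·CAC·BCB·CAC·BB·CAC·BCB·CAC·BCB·BCB·CAC·BCB·CAC·BB·CAC·BCB·CAC·BCB·CAC·BB·CAC·BCB·BCB·CAC·BB·CAC·BCB·CAC·BCB·CAC·BB·CAC·BCB·CAC·BCB·CAC·BB·CAC·BCB·BCB·CAC·BB·CAC·BCB·CAC·BCB·BCB·CAC·BCB·CAC·BB·CAC·BCB·BCB·CAC·BB·CAC·BCB·CAC·BCB·CAC·BB·CAC·BCB·CAC·BCB·CAC·BB·CAC·BCB·BCB·CAC·BB·CAC·BCB·CAC·BCB·CAC·BB·CAC·BCB·CAC·BCB
    A ↦ BB
    B ↦ BCB
    C ↦ CAC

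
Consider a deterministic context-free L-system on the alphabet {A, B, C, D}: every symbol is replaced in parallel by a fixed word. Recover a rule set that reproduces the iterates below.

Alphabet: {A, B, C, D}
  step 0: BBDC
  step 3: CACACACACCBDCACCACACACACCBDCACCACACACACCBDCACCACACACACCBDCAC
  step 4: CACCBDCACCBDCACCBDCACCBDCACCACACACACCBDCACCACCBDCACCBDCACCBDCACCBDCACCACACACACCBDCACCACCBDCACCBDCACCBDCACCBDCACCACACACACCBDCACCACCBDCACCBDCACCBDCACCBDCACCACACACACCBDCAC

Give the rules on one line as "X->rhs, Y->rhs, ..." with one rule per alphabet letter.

  step 3 ⇒ step 4: CACACACACCBDCACCACACACACCBDCACCACACACACCBDCACCACACACACCBDCAC ⇒ CAC·CBD·CAC·CBD·CAC·CBD·CAC·CBD·CAC·CAC·AC·A·CAC·CBD·CAC·CAC·CBD·CAC·CBD·CAC·CBD·CAC·CBD·CAC·CAC·AC·A·CAC·CBD·CAC·CAC·CBD·CAC·CBD·CAC·CBD·CAC·CBD·CAC·CAC·AC·A·CAC·CBD·CAC·CAC·CBD·CAC·CBD·CAC·CBD·CAC·CBD·CAC·CAC·AC·A·CAC·CBD·CAC
    A ↦ CBD
    B ↦ AC
    C ↦ CAC
    D ↦ A

A->CBD, B->AC, C->CAC, D->A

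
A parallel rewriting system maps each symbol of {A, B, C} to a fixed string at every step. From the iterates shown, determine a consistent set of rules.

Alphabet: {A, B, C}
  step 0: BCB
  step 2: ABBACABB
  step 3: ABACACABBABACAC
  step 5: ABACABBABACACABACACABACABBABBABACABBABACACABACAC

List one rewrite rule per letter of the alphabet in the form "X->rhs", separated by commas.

A->AB, B->AC, C->B

  step 2 ⇒ step 3: ABBACABB ⇒ AB·AC·AC·AB·B·AB·AC·AC
    A ↦ AB
    B ↦ AC
    C ↦ B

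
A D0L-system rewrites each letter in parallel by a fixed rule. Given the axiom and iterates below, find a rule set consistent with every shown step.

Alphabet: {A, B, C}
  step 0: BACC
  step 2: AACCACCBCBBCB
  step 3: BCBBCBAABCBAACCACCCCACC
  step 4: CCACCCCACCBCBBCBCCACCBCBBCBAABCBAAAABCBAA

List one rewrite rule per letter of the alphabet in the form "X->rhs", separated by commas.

  step 3 ⇒ step 4: BCBBCBAABCBAACCACCCCACC ⇒ CC·A·CC·CC·A·CC·BCB·BCB·CC·A·CC·BCB·BCB·A·A·BCB·A·A·A·A·BCB·A·A
    A ↦ BCB
    B ↦ CC
    C ↦ A

A->BCB, B->CC, C->A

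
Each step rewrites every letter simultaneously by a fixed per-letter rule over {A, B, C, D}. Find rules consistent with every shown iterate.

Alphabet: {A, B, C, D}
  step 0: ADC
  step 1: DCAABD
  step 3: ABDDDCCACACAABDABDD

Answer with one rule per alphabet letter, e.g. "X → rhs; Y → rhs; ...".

A->D, B->C, C->ABD, D->CA

  step 0 ⇒ step 1: ADC ⇒ D·CA·ABD
    A ↦ D
    C ↦ ABD
    D ↦ CA
    B ↦ C  (constrained at step 1)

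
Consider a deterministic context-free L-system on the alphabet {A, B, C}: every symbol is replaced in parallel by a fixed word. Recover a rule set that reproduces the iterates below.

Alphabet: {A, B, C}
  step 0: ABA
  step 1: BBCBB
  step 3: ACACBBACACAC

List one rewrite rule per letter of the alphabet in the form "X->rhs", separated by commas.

  step 0 ⇒ step 1: ABA ⇒ BB·C·BB
    A ↦ BB
    B ↦ C
    C ↦ AC  (constrained at step 1)

A->BB, B->C, C->AC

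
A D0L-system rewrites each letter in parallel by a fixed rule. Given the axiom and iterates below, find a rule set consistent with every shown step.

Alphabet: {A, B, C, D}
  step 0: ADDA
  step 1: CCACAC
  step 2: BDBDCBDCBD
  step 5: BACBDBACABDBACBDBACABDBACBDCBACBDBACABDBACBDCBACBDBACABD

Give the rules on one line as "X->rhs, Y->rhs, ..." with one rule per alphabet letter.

  step 1 ⇒ step 2: CCACAC ⇒ BD·BD·C·BD·C·BD
    A ↦ C
    C ↦ BD
    B ↦ BA  (constrained at step 2)
  step 0 ⇒ step 1: ADDA ⇒ C·CA·CA·C
    D ↦ CA

A->C, B->BA, C->BD, D->CA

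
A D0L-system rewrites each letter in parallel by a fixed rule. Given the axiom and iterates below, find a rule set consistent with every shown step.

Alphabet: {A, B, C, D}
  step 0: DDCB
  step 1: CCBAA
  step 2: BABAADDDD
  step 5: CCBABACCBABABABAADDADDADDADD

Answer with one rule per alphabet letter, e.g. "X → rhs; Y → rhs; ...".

A->DD, B->A, C->BA, D->C

  step 1 ⇒ step 2: CCBAA ⇒ BA·BA·A·DD·DD
    A ↦ DD
    B ↦ A
    C ↦ BA
  step 0 ⇒ step 1: DDCB ⇒ C·C·BA·A
    D ↦ C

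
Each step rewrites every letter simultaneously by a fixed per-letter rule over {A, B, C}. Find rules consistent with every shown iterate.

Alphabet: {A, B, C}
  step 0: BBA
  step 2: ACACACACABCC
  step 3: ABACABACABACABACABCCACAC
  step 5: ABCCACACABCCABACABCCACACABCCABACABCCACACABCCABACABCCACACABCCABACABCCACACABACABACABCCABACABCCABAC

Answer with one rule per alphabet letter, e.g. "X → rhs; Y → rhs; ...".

  step 2 ⇒ step 3: ACACACACABCC ⇒ AB·AC·AB·AC·AB·AC·AB·AC·AB·CC·AC·AC
    A ↦ AB
    B ↦ CC
    C ↦ AC

A->AB, B->CC, C->AC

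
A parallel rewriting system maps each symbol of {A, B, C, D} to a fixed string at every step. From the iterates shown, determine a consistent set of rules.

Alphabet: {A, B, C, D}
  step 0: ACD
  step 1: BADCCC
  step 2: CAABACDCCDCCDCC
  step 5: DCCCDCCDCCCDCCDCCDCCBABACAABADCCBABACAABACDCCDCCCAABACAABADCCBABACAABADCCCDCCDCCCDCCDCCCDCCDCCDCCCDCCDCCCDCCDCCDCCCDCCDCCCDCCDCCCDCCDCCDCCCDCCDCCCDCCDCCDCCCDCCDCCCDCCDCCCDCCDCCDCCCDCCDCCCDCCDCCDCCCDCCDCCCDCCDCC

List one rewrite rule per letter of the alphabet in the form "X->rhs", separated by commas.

  step 1 ⇒ step 2: BADCCC ⇒ CAA·BA·C·DCC·DCC·DCC
    A ↦ BA
    B ↦ CAA
    C ↦ DCC
    D ↦ C

A->BA, B->CAA, C->DCC, D->C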